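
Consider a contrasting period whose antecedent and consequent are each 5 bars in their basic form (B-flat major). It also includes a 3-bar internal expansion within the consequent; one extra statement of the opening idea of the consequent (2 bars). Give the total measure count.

15 measures

Basic contrasting period: 5 + 5 = 10 bars.
10 (basic form) + 3 (internal expansion) + 2 (extra statement) = 15.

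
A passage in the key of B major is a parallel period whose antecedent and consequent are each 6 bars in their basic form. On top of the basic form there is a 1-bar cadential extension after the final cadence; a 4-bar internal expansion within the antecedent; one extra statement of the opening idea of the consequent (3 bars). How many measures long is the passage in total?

20 measures

Basic parallel period: 6 + 6 = 12 bars.
12 (basic form) + 1 (cadential extension) + 4 (internal expansion) + 3 (extra statement) = 20.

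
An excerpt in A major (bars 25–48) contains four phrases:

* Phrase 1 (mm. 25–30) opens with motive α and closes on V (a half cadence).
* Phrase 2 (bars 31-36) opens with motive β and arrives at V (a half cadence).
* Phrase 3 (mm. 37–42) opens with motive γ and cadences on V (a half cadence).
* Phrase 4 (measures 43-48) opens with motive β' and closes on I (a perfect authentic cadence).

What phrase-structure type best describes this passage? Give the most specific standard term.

Four phrases in two halves: the first half (bars 25–36) ends with a half cadence, the second (measures 37-48) with a perfect authentic cadence — a large antecedent–consequent pair, i.e. a double period.
Phrase 3 begins with different material from phrase 1, making it contrasting.

contrasting double period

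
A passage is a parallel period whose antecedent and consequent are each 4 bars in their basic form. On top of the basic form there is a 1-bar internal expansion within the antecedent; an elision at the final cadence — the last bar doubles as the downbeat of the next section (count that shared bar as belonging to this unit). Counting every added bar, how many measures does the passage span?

Basic parallel period: 4 + 4 = 8 bars.
8 (basic form) + 1 (internal expansion) = 9.
The elision shares a bar with the next section but does not change this unit's count.

9 measures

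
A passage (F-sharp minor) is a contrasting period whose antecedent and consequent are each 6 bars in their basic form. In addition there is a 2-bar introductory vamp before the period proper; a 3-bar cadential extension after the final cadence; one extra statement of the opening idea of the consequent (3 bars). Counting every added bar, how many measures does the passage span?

20 measures

Basic contrasting period: 6 + 6 = 12 bars.
12 (basic form) + 2 (introduction) + 3 (cadential extension) + 3 (extra statement) = 20.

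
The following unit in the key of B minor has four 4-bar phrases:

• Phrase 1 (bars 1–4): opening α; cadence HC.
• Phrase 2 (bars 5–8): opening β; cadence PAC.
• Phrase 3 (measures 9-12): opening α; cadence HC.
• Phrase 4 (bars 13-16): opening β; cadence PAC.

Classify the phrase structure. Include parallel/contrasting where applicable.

repeated period

The cadence pattern HC–PAC–HC–PAC is weak–strong twice, and phrases 3–4 restate phrases 1–2: a period heard twice, not a double period (which would end weakly at phrase 2).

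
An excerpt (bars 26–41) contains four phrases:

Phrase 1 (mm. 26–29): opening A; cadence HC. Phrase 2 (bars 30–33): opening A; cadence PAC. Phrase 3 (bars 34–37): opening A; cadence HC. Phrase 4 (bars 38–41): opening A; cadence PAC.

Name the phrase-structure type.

The cadence pattern HC–PAC–HC–PAC is weak–strong twice, and phrases 3–4 restate phrases 1–2: a period heard twice, not a double period (which would end weakly at phrase 2).

repeated period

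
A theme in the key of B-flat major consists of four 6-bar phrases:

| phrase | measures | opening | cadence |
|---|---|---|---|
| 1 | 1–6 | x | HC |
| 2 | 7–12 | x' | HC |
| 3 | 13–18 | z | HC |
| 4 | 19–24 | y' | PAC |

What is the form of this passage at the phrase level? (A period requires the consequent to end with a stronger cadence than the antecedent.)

Four phrases in two halves: the first half (measures 1-12) ends with a half cadence, the second (bars 13-24) with a perfect authentic cadence — a large antecedent–consequent pair, i.e. a double period.
Phrase 3 begins with different material from phrase 1, making it contrasting.

contrasting double period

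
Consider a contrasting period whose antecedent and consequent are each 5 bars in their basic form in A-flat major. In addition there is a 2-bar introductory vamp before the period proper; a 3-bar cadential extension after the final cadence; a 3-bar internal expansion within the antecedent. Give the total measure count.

Basic contrasting period: 5 + 5 = 10 bars.
10 (basic form) + 2 (introduction) + 3 (cadential extension) + 3 (internal expansion) = 18.

18 measures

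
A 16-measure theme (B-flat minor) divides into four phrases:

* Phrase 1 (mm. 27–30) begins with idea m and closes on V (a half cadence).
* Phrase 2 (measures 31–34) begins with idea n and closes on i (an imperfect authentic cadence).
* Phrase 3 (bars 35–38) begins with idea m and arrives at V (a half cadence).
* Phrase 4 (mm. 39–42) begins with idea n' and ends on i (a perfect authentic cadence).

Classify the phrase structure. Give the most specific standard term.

parallel double period

Four phrases in two halves: the first half (bars 27-34) ends with an imperfect authentic cadence, the second (mm. 35–42) with a perfect authentic cadence — a large antecedent–consequent pair, i.e. a double period.
Phrase 3 begins with the same material as phrase 1, making it parallel.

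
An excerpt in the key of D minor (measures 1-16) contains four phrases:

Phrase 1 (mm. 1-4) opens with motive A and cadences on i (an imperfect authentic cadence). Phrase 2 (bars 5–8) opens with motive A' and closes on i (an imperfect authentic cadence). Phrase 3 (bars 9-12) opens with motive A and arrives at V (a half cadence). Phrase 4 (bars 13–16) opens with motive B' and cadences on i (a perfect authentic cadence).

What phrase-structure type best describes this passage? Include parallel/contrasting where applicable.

parallel double period

Four phrases in two halves: the first half (measures 1-8) ends with an imperfect authentic cadence, the second (mm. 9-16) with a perfect authentic cadence — a large antecedent–consequent pair, i.e. a double period.
Phrase 3 begins with the same material as phrase 1, making it parallel.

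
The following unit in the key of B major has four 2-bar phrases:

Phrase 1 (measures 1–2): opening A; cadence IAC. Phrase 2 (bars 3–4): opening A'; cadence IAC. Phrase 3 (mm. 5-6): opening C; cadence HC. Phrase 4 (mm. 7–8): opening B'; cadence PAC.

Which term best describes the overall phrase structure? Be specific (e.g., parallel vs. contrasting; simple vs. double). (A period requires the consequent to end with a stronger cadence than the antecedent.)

contrasting double period

Four phrases in two halves: the first half (measures 1–4) ends with an imperfect authentic cadence, the second (mm. 5-8) with a perfect authentic cadence — a large antecedent–consequent pair, i.e. a double period.
Phrase 3 begins with different material from phrase 1, making it contrasting.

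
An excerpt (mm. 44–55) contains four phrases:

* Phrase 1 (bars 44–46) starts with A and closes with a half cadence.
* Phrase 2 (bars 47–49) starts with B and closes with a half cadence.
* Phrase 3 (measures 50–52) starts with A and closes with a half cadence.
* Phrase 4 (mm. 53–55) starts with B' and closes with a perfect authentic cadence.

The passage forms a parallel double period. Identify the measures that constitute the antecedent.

measures 44–49

In a double period the four phrases pair into a large antecedent (phrases 1–2, ending half cadence) and a large consequent (phrases 3–4, ending perfect authentic cadence). The antecedent spans measures 44-49.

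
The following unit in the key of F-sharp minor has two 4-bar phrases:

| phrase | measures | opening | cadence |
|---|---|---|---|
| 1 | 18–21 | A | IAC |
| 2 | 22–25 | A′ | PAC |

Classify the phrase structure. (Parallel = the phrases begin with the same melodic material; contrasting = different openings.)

parallel period

Phrase 1 ends with an imperfect authentic cadence (weaker) and phrase 2 with a perfect authentic cadence (stronger): antecedent + consequent = a period.
The two phrases open with the same material (A / A′), so the period is parallel.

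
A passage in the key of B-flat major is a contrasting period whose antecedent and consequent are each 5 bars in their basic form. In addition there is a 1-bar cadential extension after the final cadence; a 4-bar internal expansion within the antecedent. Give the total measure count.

15 measures

Basic contrasting period: 5 + 5 = 10 bars.
10 (basic form) + 1 (cadential extension) + 4 (internal expansion) = 15.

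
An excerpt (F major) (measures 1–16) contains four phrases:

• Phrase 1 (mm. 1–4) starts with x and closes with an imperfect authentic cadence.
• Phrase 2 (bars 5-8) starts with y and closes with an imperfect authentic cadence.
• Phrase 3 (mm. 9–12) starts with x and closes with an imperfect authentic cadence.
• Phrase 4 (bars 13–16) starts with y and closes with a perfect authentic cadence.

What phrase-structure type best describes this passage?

Four phrases in two halves: the first half (bars 1–8) ends with an imperfect authentic cadence, the second (mm. 9–16) with a perfect authentic cadence — a large antecedent–consequent pair, i.e. a double period.
Phrase 3 begins with the same material as phrase 1, making it parallel.

parallel double period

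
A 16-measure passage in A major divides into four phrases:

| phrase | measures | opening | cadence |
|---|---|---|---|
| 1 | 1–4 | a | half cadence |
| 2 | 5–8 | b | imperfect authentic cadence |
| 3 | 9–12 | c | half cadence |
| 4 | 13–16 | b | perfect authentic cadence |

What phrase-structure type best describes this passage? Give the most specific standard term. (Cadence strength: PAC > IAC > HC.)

contrasting double period

Four phrases in two halves: the first half (measures 1–8) ends with an imperfect authentic cadence, the second (measures 9–16) with a perfect authentic cadence — a large antecedent–consequent pair, i.e. a double period.
Phrase 3 begins with different material from phrase 1, making it contrasting.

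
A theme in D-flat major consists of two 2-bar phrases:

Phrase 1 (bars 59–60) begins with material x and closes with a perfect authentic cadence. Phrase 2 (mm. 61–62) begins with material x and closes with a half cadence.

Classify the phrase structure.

The second phrase closes with a half cadence, which is not stronger than the first phrase's perfect authentic cadence; without a weak→strong cadential pair there is no antecedent–consequent relationship, so this is a phrase group rather than a period.

phrase group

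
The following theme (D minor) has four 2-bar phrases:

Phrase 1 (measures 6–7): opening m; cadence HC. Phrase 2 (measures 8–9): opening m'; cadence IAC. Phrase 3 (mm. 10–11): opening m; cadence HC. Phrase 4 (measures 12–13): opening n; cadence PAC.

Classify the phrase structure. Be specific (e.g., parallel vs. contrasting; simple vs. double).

parallel double period

Four phrases in two halves: the first half (measures 6–9) ends with an imperfect authentic cadence, the second (mm. 10-13) with a perfect authentic cadence — a large antecedent–consequent pair, i.e. a double period.
Phrase 3 begins with the same material as phrase 1, making it parallel.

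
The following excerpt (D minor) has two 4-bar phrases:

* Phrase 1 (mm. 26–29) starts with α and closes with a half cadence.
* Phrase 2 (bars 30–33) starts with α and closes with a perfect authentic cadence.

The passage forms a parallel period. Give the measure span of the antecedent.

The phrase ending with the weaker cadence (half cadence) is the antecedent; the one ending more conclusively (perfect authentic cadence) is the consequent. The antecedent is measures 26–29.

measures 26–29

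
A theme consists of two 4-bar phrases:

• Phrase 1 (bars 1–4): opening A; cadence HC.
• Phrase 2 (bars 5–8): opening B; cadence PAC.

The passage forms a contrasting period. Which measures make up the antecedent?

The antecedent is the phrase ending with the weaker cadence (half cadence, phrase 1) and the consequent the one ending more conclusively (perfect authentic cadence, phrase 2); the antecedent is measures 1–4.

measures 1–4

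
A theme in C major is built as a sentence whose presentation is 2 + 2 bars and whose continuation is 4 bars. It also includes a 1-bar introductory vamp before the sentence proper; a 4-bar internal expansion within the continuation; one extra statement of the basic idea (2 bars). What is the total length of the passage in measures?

15 measures

Basic sentence: 2 + 2 + 4 = 8 bars.
8 (basic form) + 1 (introduction) + 4 (internal expansion) + 2 (extra statement) = 15.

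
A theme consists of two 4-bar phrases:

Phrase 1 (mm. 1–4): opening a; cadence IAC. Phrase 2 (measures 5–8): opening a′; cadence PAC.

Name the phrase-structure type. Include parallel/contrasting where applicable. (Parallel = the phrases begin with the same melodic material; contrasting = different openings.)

parallel period

Phrase 1 ends with an imperfect authentic cadence (weaker) and phrase 2 with a perfect authentic cadence (stronger): antecedent + consequent = a period.
The two phrases open with the same material (a / a′), so the period is parallel.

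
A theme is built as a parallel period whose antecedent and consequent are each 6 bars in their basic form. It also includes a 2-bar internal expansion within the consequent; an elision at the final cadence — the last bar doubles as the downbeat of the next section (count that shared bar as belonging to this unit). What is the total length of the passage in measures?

14 measures

Basic parallel period: 6 + 6 = 12 bars.
12 (basic form) + 2 (internal expansion) = 14.
The elision shares a bar with the next section but does not change this unit's count.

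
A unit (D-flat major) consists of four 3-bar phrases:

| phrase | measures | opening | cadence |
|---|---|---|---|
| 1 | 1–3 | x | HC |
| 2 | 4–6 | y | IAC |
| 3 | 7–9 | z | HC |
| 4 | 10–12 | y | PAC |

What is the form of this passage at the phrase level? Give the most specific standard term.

Four phrases in two halves: the first half (measures 1-6) ends with an imperfect authentic cadence, the second (mm. 7–12) with a perfect authentic cadence — a large antecedent–consequent pair, i.e. a double period.
Phrase 3 begins with different material from phrase 1, making it contrasting.

contrasting double period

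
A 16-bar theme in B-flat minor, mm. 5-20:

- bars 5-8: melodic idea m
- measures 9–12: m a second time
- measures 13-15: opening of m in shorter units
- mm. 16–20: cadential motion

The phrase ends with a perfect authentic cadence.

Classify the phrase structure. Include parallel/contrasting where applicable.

Basic idea (mm. 5–8) + its repetition (bars 9–12) form the presentation; fragmentation and cadence (measures 13–20) form the continuation — the 16-bar whole is a sentence.

sentence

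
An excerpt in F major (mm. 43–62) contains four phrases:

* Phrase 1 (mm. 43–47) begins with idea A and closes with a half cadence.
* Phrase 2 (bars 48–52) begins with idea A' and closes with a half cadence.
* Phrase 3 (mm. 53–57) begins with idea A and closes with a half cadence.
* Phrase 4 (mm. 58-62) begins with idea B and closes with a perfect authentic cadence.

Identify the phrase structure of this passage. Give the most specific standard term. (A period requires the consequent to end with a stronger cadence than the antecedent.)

Four phrases in two halves: the first half (mm. 43-52) ends with a half cadence, the second (mm. 53-62) with a perfect authentic cadence — a large antecedent–consequent pair, i.e. a double period.
Phrase 3 begins with the same material as phrase 1, making it parallel.

parallel double period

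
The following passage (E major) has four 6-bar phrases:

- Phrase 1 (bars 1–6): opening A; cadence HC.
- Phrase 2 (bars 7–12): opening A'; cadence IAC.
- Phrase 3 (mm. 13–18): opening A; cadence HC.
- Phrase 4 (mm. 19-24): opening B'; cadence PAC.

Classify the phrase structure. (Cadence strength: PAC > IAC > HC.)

parallel double period

Four phrases in two halves: the first half (mm. 1–12) ends with an imperfect authentic cadence, the second (bars 13-24) with a perfect authentic cadence — a large antecedent–consequent pair, i.e. a double period.
Phrase 3 begins with the same material as phrase 1, making it parallel.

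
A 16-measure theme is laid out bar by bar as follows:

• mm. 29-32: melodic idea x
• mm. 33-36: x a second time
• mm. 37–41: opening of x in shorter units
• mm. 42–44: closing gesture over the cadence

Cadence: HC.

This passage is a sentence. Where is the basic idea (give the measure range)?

measures 29–32

The presentation of a sentence is the basic idea (bars 29–32) plus its repetition (mm. 33–36); the basic idea is therefore measures 29–32.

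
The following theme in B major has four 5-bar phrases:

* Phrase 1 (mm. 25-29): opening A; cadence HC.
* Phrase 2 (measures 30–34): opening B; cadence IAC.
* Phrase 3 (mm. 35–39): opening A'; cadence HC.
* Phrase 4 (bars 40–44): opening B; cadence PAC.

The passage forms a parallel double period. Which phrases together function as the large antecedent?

In a double period the first pair of phrases (ending imperfect authentic cadence) is the large antecedent and the second pair (ending perfect authentic cadence) is the large consequent; the antecedent is phrases 1 and 2.

phrases 1 and 2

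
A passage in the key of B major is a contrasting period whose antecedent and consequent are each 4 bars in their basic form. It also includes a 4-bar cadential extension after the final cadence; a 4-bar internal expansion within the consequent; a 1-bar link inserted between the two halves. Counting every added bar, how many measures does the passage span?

17 measures

Basic contrasting period: 4 + 4 = 8 bars.
8 (basic form) + 4 (cadential extension) + 4 (internal expansion) + 1 (link) = 17.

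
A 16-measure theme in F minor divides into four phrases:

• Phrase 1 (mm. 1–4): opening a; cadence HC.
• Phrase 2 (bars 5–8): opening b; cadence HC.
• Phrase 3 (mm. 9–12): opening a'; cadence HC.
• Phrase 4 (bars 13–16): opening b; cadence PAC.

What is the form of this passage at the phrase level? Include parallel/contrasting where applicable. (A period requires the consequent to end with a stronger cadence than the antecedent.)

Four phrases in two halves: the first half (mm. 1–8) ends with a half cadence, the second (bars 9–16) with a perfect authentic cadence — a large antecedent–consequent pair, i.e. a double period.
Phrase 3 begins with the same material as phrase 1, making it parallel.

parallel double period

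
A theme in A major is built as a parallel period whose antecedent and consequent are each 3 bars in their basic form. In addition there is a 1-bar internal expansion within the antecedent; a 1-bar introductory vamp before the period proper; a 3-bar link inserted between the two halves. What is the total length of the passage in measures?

11 measures

Basic parallel period: 3 + 3 = 6 bars.
6 (basic form) + 1 (internal expansion) + 1 (introduction) + 3 (link) = 11.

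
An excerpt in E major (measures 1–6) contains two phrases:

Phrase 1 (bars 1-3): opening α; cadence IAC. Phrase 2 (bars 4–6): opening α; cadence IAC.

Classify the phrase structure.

Both phrases have the same opening (α) and the same cadence (imperfect authentic cadence): the second is a restatement, not a consequent, so this is a repeated phrase rather than a period.

repeated phrase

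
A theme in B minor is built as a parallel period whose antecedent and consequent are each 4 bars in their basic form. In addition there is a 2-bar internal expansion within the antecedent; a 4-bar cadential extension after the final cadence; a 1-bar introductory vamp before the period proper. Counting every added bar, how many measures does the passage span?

15 measures

Basic parallel period: 4 + 4 = 8 bars.
8 (basic form) + 2 (internal expansion) + 4 (cadential extension) + 1 (introduction) = 15.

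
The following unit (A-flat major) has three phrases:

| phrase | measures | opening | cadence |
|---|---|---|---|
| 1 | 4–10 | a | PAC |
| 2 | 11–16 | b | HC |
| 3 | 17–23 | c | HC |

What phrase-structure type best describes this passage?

The final phrase closes with a half cadence, which is not stronger than the preceding half cadence; the 3 phrases lack an overall antecedent–consequent design and so form a phrase group.

phrase group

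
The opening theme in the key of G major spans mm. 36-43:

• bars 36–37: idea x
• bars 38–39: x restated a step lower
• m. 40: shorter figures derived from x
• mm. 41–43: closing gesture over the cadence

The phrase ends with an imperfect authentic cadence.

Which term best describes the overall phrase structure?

Basic idea (bars 36–37) + its repetition (mm. 38-39) form the presentation; fragmentation and cadence (mm. 40–43) form the continuation — the 8-bar whole is a sentence.

sentence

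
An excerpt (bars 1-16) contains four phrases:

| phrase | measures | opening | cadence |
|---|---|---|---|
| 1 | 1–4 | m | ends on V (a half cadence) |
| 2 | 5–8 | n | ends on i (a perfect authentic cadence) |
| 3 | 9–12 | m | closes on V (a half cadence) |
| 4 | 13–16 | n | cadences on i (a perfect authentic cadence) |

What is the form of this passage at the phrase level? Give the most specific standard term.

The cadence pattern HC–PAC–HC–PAC is weak–strong twice, and phrases 3–4 restate phrases 1–2: a period heard twice, not a double period (which would end weakly at phrase 2).

repeated period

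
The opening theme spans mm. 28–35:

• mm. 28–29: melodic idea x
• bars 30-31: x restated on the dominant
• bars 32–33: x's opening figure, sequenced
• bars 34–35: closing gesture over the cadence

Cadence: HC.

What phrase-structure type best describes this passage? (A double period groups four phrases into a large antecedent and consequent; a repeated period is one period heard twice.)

Basic idea (mm. 28–29) + its repetition (measures 30–31) form the presentation; fragmentation and cadence (measures 32–35) form the continuation — the 8-bar whole is a sentence.

sentence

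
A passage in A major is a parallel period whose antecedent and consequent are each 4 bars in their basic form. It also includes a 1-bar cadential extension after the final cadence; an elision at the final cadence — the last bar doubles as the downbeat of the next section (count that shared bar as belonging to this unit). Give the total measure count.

Basic parallel period: 4 + 4 = 8 bars.
8 (basic form) + 1 (cadential extension) = 9.
The elision shares a bar with the next section but does not change this unit's count.

9 measures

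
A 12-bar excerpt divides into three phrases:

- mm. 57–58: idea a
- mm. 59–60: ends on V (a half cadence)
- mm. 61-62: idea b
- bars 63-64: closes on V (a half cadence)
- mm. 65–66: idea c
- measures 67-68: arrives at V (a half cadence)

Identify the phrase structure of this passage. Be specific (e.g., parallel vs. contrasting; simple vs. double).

phrase group

The final phrase closes with a half cadence, which is not stronger than the preceding half cadence; the 3 phrases lack an overall antecedent–consequent design and so form a phrase group.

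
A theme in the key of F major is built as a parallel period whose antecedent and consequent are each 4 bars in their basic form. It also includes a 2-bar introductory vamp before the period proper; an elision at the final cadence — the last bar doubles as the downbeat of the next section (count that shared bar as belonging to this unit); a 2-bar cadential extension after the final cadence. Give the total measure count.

Basic parallel period: 4 + 4 = 8 bars.
8 (basic form) + 2 (introduction) + 2 (cadential extension) = 12.
The elision shares a bar with the next section but does not change this unit's count.

12 measures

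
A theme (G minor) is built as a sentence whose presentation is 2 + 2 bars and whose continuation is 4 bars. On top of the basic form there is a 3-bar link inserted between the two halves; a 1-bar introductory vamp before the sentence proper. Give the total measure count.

12 measures

Basic sentence: 2 + 2 + 4 = 8 bars.
8 (basic form) + 3 (link) + 1 (introduction) = 12.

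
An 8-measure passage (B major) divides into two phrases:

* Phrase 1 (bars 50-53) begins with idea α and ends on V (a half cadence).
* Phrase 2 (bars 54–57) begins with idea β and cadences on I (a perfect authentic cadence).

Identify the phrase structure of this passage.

contrasting period

Phrase 1 ends with a half cadence (weaker) and phrase 2 with a perfect authentic cadence (stronger): antecedent + consequent = a period.
The two phrases open with different material (α / β), so the period is contrasting.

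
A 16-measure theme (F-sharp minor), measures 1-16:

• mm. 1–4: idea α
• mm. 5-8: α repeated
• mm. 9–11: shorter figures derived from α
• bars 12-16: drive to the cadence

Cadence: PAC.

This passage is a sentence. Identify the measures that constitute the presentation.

The presentation of a sentence is the basic idea (mm. 1–4) plus its repetition (measures 5–8); the presentation is therefore mm. 1–8.

measures 1–8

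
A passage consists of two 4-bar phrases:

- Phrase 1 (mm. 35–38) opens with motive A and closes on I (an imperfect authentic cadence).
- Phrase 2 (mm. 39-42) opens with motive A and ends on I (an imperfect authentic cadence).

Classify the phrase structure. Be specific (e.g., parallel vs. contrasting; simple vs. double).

Both phrases have the same opening (A) and the same cadence (imperfect authentic cadence): the second is a restatement, not a consequent, so this is a repeated phrase rather than a period.

repeated phrase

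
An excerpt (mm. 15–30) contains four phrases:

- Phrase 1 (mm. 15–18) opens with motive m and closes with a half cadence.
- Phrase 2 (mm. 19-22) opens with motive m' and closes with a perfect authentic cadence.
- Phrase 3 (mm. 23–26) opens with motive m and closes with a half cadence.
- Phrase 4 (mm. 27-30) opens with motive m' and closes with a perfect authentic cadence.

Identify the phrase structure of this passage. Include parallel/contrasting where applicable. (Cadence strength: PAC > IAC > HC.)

The cadence pattern HC–PAC–HC–PAC is weak–strong twice, and phrases 3–4 restate phrases 1–2: a period heard twice, not a double period (which would end weakly at phrase 2).

repeated period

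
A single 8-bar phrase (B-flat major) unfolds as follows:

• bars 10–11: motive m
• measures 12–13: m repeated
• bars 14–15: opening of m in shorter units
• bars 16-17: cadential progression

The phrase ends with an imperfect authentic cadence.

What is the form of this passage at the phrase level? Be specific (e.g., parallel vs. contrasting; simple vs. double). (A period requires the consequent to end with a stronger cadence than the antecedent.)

Basic idea (bars 10-11) + its repetition (bars 12–13) form the presentation; fragmentation and cadence (mm. 14–17) form the continuation — the 8-bar whole is a sentence.

sentence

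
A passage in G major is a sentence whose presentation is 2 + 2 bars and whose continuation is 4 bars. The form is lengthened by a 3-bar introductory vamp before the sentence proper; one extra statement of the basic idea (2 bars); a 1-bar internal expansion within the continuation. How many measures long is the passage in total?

Basic sentence: 2 + 2 + 4 = 8 bars.
8 (basic form) + 3 (introduction) + 2 (extra statement) + 1 (internal expansion) = 14.

14 measures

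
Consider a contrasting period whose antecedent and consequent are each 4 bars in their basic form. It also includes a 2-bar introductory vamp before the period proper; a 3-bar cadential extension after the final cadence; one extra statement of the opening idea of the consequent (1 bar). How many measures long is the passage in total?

14 measures

Basic contrasting period: 4 + 4 = 8 bars.
8 (basic form) + 2 (introduction) + 3 (cadential extension) + 1 (extra statement) = 14.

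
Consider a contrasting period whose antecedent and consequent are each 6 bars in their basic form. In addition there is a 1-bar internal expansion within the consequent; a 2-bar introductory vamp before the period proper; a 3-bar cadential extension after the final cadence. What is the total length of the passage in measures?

18 measures

Basic contrasting period: 6 + 6 = 12 bars.
12 (basic form) + 1 (internal expansion) + 2 (introduction) + 3 (cadential extension) = 18.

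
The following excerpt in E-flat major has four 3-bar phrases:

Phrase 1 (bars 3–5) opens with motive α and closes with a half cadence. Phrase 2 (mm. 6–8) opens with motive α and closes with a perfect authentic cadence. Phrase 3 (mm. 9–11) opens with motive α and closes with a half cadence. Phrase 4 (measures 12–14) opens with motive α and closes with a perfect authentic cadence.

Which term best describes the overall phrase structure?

repeated period

The cadence pattern HC–PAC–HC–PAC is weak–strong twice, and phrases 3–4 restate phrases 1–2: a period heard twice, not a double period (which would end weakly at phrase 2).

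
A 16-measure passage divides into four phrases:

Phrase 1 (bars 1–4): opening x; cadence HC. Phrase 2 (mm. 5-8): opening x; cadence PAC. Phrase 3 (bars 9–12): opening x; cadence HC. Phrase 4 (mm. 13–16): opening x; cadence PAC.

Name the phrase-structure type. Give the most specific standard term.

repeated period

The cadence pattern HC–PAC–HC–PAC is weak–strong twice, and phrases 3–4 restate phrases 1–2: a period heard twice, not a double period (which would end weakly at phrase 2).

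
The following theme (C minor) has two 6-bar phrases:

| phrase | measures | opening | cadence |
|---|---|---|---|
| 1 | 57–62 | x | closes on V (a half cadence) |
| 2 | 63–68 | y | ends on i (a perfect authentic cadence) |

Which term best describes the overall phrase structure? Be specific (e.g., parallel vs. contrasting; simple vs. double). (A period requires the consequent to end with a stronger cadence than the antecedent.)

contrasting period

Phrase 1 ends with a half cadence (weaker) and phrase 2 with a perfect authentic cadence (stronger): antecedent + consequent = a period.
The two phrases open with different material (x / y), so the period is contrasting.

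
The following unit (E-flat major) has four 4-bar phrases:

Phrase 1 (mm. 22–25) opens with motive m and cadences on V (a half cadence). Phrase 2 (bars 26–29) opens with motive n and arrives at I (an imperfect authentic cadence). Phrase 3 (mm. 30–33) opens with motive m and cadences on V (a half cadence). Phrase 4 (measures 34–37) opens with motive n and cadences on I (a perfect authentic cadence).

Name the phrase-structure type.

Four phrases in two halves: the first half (mm. 22-29) ends with an imperfect authentic cadence, the second (bars 30–37) with a perfect authentic cadence — a large antecedent–consequent pair, i.e. a double period.
Phrase 3 begins with the same material as phrase 1, making it parallel.

parallel double period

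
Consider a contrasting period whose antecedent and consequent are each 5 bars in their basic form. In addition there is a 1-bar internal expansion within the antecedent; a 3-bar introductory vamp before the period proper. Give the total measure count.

Basic contrasting period: 5 + 5 = 10 bars.
10 (basic form) + 1 (internal expansion) + 3 (introduction) = 14.

14 measures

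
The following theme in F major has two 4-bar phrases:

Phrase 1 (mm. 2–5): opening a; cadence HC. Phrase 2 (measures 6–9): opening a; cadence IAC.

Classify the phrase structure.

parallel period

Phrase 1 ends with a half cadence (weaker) and phrase 2 with an imperfect authentic cadence (stronger): antecedent + consequent = a period.
The two phrases open with the same material (a / a), so the period is parallel.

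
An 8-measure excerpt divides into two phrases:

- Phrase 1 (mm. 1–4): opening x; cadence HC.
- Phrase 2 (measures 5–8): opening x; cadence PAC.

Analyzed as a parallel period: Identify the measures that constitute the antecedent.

The antecedent is the phrase ending with the weaker cadence (half cadence, phrase 1) and the consequent the one ending more conclusively (perfect authentic cadence, phrase 2); the antecedent is measures 1–4.

measures 1–4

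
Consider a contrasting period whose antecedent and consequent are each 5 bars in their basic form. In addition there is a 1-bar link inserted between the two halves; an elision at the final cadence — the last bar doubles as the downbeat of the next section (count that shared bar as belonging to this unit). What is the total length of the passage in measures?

11 measures

Basic contrasting period: 5 + 5 = 10 bars.
10 (basic form) + 1 (link) = 11.
The elision shares a bar with the next section but does not change this unit's count.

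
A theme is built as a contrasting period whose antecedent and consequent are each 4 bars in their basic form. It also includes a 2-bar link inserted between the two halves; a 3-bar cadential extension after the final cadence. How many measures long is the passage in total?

Basic contrasting period: 4 + 4 = 8 bars.
8 (basic form) + 2 (link) + 3 (cadential extension) = 13.

13 measures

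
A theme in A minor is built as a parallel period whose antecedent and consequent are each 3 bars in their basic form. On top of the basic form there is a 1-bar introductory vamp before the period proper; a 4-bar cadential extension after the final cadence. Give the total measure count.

Basic parallel period: 3 + 3 = 6 bars.
6 (basic form) + 1 (introduction) + 4 (cadential extension) = 11.

11 measures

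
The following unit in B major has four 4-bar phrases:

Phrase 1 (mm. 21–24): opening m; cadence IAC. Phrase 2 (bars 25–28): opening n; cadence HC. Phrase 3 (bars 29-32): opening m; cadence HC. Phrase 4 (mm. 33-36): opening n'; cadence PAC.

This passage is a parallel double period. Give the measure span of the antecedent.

In a double period the four phrases pair into a large antecedent (phrases 1–2, ending half cadence) and a large consequent (phrases 3–4, ending perfect authentic cadence). The antecedent spans mm. 21–28.

measures 21–28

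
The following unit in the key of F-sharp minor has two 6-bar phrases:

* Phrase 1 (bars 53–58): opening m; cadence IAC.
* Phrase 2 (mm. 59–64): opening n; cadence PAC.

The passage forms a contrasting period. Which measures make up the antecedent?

measures 53–58

The antecedent is the phrase ending with the weaker cadence (imperfect authentic cadence, phrase 1) and the consequent the one ending more conclusively (perfect authentic cadence, phrase 2); the antecedent is bars 53-58.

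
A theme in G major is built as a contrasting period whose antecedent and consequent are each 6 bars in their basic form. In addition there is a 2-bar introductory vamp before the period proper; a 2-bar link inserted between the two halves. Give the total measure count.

Basic contrasting period: 6 + 6 = 12 bars.
12 (basic form) + 2 (introduction) + 2 (link) = 16.

16 measures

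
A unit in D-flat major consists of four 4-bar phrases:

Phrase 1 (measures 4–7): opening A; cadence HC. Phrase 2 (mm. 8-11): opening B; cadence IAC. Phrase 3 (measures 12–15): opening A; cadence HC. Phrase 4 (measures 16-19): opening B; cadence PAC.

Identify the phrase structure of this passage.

parallel double period

Four phrases in two halves: the first half (measures 4-11) ends with an imperfect authentic cadence, the second (mm. 12–19) with a perfect authentic cadence — a large antecedent–consequent pair, i.e. a double period.
Phrase 3 begins with the same material as phrase 1, making it parallel.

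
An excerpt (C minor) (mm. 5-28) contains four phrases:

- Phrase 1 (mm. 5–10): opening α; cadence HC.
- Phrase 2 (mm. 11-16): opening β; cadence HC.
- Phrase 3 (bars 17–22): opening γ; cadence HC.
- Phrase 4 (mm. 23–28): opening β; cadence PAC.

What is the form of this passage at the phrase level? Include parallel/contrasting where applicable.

contrasting double period

Four phrases in two halves: the first half (measures 5-16) ends with a half cadence, the second (mm. 17–28) with a perfect authentic cadence — a large antecedent–consequent pair, i.e. a double period.
Phrase 3 begins with different material from phrase 1, making it contrasting.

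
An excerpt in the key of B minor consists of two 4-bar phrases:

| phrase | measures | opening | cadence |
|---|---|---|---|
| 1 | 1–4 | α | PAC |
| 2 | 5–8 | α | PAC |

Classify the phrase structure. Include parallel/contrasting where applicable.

Both phrases have the same opening (α) and the same cadence (perfect authentic cadence): the second is a restatement, not a consequent, so this is a repeated phrase rather than a period.

repeated phrase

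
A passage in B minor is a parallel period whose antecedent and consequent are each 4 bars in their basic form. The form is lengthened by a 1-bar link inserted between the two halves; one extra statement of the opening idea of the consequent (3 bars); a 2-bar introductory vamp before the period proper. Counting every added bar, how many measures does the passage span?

Basic parallel period: 4 + 4 = 8 bars.
8 (basic form) + 1 (link) + 3 (extra statement) + 2 (introduction) = 14.

14 measures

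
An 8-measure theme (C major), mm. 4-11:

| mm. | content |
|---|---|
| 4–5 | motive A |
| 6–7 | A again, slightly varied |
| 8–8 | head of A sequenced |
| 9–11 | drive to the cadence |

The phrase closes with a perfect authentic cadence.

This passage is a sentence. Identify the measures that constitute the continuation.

measures 8–11

After the presentation (mm. 4–7), the continuation covers the fragmentation through the cadence: mm. 8-11.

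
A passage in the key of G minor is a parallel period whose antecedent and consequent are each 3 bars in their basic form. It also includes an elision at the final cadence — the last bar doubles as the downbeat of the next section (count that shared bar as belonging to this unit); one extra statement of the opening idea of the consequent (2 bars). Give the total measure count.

Basic parallel period: 3 + 3 = 6 bars.
6 (basic form) + 2 (extra statement) = 8.
The elision shares a bar with the next section but does not change this unit's count.

8 measures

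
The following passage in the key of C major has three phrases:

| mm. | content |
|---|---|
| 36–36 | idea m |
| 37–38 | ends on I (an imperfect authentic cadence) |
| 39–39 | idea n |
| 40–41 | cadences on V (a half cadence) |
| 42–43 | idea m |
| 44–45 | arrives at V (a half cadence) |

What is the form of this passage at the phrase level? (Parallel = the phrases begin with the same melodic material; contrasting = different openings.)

The final phrase closes with a half cadence, which is not stronger than the preceding half cadence; the 3 phrases lack an overall antecedent–consequent design and so form a phrase group.

phrase group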